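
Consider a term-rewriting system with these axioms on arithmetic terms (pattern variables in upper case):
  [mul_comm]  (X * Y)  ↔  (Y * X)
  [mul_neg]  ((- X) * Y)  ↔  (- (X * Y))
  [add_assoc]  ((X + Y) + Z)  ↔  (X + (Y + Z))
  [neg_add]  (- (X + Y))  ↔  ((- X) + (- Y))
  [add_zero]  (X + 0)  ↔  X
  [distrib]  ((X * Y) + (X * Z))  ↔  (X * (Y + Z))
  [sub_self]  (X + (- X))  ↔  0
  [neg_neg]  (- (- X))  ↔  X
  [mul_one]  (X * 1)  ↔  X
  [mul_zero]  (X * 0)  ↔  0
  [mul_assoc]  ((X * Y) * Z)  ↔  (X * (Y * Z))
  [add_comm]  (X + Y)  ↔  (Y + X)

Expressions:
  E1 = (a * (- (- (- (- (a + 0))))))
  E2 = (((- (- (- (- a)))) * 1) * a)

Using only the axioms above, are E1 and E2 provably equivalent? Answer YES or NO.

(1) (- (- (- (- (a + 0)))))  =[neg_neg →]=  (- (- (a + 0)))    ⊢ (a * (- (- (a + 0))))
(2) (a + 0)  =[add_zero →]=  a    ⊢ (a * (- (- a)))
(3) (- (- a))  =[neg_neg →]=  a    ⊢ (a * a)
(4) a  =[neg_neg ←]=  (- (- a))    ⊢ ((- (- a)) * a)
(5) (- (- a))  =[mul_one ←]=  ((- (- a)) * 1)    ⊢ (((- (- a)) * 1) * a)
(6) a  =[neg_neg ←]=  (- (- a))    ⊢ E2

YES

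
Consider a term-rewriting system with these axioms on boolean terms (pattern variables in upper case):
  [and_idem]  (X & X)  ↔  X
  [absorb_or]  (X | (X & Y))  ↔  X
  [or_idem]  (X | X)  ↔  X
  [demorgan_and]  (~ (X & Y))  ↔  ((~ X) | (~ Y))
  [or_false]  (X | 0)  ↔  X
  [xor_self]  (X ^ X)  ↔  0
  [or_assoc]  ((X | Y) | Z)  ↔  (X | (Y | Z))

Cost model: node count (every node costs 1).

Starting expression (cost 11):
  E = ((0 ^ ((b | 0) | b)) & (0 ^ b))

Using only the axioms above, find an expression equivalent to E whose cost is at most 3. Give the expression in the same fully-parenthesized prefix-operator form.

1. [or_false →] (b | 0)  →  b;  E = ((0 ^ (b | b)) & (0 ^ b))
2. [or_idem →] (b | b)  →  b;  E = ((0 ^ b) & (0 ^ b))
3. [and_idem →] ((0 ^ b) & (0 ^ b))  →  (0 ^ b);  cost 3 ≤ 3, done

(0 ^ b)   [cost 3]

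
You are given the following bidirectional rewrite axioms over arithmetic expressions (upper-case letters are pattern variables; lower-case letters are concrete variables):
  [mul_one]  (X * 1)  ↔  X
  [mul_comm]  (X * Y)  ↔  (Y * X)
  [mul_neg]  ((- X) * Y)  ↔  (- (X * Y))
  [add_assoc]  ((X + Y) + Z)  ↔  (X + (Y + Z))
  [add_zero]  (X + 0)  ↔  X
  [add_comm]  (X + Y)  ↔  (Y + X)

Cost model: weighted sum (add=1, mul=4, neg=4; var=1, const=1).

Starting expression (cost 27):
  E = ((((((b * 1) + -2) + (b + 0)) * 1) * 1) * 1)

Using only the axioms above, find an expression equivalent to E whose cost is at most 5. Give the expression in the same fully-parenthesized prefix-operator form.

(1) (b * 1)  =[mul_one →]=  b    ⊢ (((((b + -2) + (b + 0)) * 1) * 1) * 1)
(2) ((((b + -2) + (b + 0)) * 1) * 1)  =[mul_one →]=  (((b + -2) + (b + 0)) * 1)    ⊢ ((((b + -2) + (b + 0)) * 1) * 1)
(3) ((((b + -2) + (b + 0)) * 1) * 1)  =[mul_one →]=  (((b + -2) + (b + 0)) * 1)
(4) (b + 0)  =[add_zero →]=  b    ⊢ (((b + -2) + b) * 1)
(5) (((b + -2) + b) * 1)  =[mul_one →]=  ((b + -2) + b)    ⊢ cost 5, within 5

((b + -2) + b)   [cost 5]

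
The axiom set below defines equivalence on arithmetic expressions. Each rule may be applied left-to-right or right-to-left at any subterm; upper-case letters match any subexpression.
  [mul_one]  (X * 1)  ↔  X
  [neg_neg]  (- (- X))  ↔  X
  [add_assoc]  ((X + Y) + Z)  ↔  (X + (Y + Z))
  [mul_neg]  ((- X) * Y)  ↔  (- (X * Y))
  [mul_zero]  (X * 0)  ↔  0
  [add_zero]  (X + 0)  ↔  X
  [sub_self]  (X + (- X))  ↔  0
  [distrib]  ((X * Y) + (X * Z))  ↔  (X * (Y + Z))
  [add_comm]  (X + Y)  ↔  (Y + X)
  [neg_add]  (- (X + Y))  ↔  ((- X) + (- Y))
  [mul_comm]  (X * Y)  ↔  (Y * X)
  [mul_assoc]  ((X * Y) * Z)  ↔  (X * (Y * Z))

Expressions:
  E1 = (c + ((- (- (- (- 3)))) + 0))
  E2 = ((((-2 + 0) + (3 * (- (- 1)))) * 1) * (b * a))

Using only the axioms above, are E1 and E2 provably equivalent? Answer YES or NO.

NO

Every axiom is a valid identity, so a rewrite proof would force E1 and E2 to agree under every assignment.
At a=0, b=0, c=0: E1 = 3 but E2 = 0; they differ, so no derivation exists.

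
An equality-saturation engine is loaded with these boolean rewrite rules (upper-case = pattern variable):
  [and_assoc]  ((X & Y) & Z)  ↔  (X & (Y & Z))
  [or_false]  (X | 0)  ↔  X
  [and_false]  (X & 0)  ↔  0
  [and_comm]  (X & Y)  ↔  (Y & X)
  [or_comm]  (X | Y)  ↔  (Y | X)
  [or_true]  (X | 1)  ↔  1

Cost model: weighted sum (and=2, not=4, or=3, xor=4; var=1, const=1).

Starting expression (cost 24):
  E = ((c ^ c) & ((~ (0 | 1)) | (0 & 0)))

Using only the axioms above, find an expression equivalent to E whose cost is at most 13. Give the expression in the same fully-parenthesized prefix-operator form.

(1) (0 | 1)  =[or_true →]=  1    ⊢ ((c ^ c) & ((~ 1) | (0 & 0)))
(2) (0 & 0)  =[and_false →]=  0    ⊢ ((c ^ c) & ((~ 1) | 0))
(3) ((~ 1) | 0)  =[or_false →]=  (~ 1)    ⊢ cost 13, within 13

((c ^ c) & (~ 1))   [cost 13]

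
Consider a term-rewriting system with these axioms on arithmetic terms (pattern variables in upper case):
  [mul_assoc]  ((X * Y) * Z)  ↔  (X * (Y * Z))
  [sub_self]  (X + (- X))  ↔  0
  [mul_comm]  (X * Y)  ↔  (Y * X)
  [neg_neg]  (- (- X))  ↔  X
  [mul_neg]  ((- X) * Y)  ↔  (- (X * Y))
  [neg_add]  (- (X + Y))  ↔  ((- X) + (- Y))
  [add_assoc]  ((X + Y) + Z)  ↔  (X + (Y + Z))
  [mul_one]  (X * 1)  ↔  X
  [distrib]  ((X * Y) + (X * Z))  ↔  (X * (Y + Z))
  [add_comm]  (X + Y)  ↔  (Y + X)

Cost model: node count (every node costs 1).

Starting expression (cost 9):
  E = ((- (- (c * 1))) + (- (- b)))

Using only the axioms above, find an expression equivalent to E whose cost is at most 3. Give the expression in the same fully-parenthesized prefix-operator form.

(c + b)   [cost 3]

1. [neg_neg →] (- (- b))  →  b;  E = ((- (- (c * 1))) + b)
2. [neg_neg →] (- (- (c * 1)))  →  (c * 1);  E = ((c * 1) + b)
3. [mul_one →] (c * 1)  →  c;  cost 3 ≤ 3, done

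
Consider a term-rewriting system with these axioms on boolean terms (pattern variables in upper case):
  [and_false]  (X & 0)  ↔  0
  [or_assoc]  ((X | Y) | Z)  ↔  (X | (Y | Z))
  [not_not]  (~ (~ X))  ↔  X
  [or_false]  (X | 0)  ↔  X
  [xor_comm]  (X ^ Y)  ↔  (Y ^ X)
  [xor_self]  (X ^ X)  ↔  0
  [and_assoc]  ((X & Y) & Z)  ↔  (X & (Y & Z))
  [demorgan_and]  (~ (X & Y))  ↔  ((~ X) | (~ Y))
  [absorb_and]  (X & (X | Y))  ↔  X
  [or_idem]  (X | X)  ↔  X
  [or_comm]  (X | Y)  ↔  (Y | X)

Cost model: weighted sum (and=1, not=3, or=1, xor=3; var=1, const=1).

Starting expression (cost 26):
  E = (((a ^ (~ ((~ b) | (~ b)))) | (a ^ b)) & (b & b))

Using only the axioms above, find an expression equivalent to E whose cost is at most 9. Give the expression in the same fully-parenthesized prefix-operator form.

(1) ((~ b) | (~ b))  =[or_idem →]=  (~ b)    ⊢ (((a ^ (~ (~ b))) | (a ^ b)) & (b & b))
(2) (~ (~ b))  =[not_not →]=  b    ⊢ (((a ^ b) | (a ^ b)) & (b & b))
(3) ((a ^ b) | (a ^ b))  =[or_idem →]=  (a ^ b)    ⊢ cost 9, within 9

((a ^ b) & (b & b))   [cost 9]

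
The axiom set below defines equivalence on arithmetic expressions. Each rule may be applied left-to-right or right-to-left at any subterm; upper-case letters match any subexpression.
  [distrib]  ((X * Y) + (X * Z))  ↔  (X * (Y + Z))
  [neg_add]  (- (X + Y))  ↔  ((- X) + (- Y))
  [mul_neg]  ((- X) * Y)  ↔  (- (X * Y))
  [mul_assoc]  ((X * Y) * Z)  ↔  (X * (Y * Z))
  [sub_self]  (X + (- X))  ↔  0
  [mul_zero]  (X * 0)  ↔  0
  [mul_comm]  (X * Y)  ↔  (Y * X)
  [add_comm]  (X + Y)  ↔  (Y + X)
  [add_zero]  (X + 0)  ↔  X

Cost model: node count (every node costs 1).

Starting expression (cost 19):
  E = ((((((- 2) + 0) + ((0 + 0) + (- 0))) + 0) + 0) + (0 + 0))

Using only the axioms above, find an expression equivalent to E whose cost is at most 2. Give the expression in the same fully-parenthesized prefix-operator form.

(- 2)   [cost 2]

step 1: add_zero (→) rewrites (((((- 2) + 0) + ((0 + 0) + (- 0))) + 0) + 0) into ((((- 2) + 0) + ((0 + 0) + (- 0))) + 0), now (((((- 2) + 0) + ((0 + 0) + (- 0))) + 0) + (0 + 0))
step 2: add_zero (→) rewrites (0 + 0) into 0, now (((((- 2) + 0) + ((0 + 0) + (- 0))) + 0) + 0)
step 3: add_zero (→) rewrites (((((- 2) + 0) + ((0 + 0) + (- 0))) + 0) + 0) into ((((- 2) + 0) + ((0 + 0) + (- 0))) + 0)
step 4: add_zero (→) rewrites (0 + 0) into 0, now ((((- 2) + 0) + (0 + (- 0))) + 0)
step 5: add_zero (→) rewrites ((- 2) + 0) into (- 2), now (((- 2) + (0 + (- 0))) + 0)
step 6: sub_self (→) rewrites (0 + (- 0)) into 0, now (((- 2) + 0) + 0)
step 7: add_zero (→) rewrites ((- 2) + 0) into (- 2), now ((- 2) + 0)
step 8: add_zero (→) rewrites ((- 2) + 0) into (- 2), reaching cost 2 (bound 2)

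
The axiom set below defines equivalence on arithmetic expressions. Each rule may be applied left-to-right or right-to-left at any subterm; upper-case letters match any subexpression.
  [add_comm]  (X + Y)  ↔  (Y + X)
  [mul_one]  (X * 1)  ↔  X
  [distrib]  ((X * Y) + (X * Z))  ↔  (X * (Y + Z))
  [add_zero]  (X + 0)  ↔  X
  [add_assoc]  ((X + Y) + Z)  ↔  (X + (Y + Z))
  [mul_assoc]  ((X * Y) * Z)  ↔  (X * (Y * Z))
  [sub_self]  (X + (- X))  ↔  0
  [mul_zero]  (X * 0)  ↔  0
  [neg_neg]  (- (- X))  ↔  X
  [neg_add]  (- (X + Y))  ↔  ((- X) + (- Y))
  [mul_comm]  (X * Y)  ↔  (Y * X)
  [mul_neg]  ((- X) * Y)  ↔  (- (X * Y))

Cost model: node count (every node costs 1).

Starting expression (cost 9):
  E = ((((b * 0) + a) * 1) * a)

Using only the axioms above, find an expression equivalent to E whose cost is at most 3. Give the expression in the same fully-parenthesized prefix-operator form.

(a * a)   [cost 3]

step 1: mul_one (→) rewrites (((b * 0) + a) * 1) into ((b * 0) + a), now (((b * 0) + a) * a)
step 2: mul_zero (→) rewrites (b * 0) into 0, now ((0 + a) * a)
step 3: add_comm (→) rewrites (0 + a) into (a + 0), now ((a + 0) * a)
step 4: add_zero (→) rewrites (a + 0) into a, reaching cost 3 (bound 3)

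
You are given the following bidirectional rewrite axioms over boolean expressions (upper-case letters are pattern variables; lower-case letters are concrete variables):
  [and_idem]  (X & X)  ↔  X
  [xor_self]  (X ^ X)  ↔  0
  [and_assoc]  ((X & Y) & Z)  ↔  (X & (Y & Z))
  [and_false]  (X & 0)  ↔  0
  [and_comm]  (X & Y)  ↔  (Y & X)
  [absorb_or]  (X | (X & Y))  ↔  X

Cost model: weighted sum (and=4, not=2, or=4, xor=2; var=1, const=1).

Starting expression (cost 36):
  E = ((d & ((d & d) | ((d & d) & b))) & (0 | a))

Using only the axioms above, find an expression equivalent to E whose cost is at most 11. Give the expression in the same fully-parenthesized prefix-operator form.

1. [absorb_or →] ((d & d) | ((d & d) & b))  →  (d & d);  E = ((d & (d & d)) & (0 | a))
2. [and_idem →] (d & d)  →  d;  E = ((d & d) & (0 | a))
3. [and_idem →] (d & d)  →  d;  cost 11 ≤ 11, done

(d & (0 | a))   [cost 11]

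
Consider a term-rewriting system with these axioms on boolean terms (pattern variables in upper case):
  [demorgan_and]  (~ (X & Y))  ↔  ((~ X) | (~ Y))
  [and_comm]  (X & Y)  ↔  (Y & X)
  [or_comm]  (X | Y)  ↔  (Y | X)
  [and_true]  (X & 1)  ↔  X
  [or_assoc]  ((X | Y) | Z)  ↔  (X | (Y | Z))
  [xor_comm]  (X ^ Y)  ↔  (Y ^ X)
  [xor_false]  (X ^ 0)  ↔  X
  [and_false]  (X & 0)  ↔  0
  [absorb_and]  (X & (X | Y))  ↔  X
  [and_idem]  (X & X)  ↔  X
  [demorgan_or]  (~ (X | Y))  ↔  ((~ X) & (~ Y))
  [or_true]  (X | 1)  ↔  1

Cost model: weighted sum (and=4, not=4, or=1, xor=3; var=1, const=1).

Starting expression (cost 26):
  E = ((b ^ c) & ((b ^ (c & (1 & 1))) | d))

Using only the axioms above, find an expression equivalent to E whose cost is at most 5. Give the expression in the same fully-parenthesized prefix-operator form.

step 1: and_true (→) rewrites (1 & 1) into 1, now ((b ^ c) & ((b ^ (c & 1)) | d))
step 2: and_true (→) rewrites (c & 1) into c, now ((b ^ c) & ((b ^ c) | d))
step 3: absorb_and (→) rewrites ((b ^ c) & ((b ^ c) | d)) into (b ^ c), reaching cost 5 (bound 5)

(b ^ c)   [cost 5]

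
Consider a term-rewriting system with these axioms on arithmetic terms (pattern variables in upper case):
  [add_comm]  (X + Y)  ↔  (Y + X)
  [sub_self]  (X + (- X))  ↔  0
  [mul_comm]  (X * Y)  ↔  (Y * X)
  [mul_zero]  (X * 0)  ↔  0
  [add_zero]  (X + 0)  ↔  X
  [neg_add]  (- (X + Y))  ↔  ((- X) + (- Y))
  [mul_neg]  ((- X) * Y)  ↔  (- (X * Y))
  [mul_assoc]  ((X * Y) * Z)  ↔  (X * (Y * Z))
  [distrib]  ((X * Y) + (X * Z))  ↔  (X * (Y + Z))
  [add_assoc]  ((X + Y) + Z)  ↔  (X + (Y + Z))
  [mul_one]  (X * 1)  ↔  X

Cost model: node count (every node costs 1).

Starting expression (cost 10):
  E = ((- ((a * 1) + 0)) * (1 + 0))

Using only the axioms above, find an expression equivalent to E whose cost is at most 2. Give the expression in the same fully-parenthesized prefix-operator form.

(- a)   [cost 2]

step 1: mul_one (→) rewrites (a * 1) into a, now ((- (a + 0)) * (1 + 0))
step 2: add_zero (→) rewrites (a + 0) into a, now ((- a) * (1 + 0))
step 3: add_zero (→) rewrites (1 + 0) into 1, now ((- a) * 1)
step 4: mul_one (→) rewrites ((- a) * 1) into (- a), reaching cost 2 (bound 2)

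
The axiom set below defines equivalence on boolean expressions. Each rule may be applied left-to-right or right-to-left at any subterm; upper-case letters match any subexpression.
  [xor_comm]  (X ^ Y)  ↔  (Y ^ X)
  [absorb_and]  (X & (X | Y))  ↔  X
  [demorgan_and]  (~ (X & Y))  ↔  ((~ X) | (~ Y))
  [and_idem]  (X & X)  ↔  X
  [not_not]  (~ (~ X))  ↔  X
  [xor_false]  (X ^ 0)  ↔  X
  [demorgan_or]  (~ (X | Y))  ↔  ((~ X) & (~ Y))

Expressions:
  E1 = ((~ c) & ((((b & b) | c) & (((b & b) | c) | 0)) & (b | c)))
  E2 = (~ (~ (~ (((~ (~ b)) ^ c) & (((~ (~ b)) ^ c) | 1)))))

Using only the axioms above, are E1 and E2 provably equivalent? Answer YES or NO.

The axioms are sound identities: if E1 ↔* E2 then E1 and E2 evaluate identically under any assignment.
Under b=0, c=0: E1 evaluates to 0, E2 to 1. Distinct ⇒ no rewrite sequence connects them.

NO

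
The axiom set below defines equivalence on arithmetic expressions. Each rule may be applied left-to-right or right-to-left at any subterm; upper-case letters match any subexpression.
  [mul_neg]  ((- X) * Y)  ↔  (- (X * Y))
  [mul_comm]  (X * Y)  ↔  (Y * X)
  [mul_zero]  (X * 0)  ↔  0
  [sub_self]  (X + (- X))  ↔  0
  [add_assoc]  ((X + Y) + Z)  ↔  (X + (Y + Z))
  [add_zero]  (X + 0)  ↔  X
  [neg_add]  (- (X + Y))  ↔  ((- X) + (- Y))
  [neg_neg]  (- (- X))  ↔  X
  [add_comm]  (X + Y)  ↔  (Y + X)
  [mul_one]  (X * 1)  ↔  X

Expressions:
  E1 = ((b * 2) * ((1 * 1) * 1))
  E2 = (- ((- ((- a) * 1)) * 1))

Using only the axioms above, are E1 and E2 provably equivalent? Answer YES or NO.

Every axiom is a valid identity, so a rewrite proof would force E1 and E2 to agree under every assignment.
At a=0, b=1: E1 = 2 but E2 = 0; they differ, so no derivation exists.

NO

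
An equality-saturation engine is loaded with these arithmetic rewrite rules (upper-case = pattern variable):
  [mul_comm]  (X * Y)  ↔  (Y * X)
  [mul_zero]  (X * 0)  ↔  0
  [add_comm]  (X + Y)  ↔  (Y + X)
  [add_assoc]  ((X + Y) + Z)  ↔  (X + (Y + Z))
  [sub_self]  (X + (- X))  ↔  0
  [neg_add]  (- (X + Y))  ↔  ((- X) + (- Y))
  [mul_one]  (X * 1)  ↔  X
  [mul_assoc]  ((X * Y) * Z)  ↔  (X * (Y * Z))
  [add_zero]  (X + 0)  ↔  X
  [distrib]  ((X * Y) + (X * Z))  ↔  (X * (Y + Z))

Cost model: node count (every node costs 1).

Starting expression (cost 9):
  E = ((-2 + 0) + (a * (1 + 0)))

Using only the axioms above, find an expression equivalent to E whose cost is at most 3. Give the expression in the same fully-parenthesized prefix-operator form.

(1) (-2 + 0)  =[add_zero →]=  -2    ⊢ (-2 + (a * (1 + 0)))
(2) (1 + 0)  =[add_zero →]=  1    ⊢ (-2 + (a * 1))
(3) (a * 1)  =[mul_one →]=  a    ⊢ cost 3, within 3

(-2 + a)   [cost 3]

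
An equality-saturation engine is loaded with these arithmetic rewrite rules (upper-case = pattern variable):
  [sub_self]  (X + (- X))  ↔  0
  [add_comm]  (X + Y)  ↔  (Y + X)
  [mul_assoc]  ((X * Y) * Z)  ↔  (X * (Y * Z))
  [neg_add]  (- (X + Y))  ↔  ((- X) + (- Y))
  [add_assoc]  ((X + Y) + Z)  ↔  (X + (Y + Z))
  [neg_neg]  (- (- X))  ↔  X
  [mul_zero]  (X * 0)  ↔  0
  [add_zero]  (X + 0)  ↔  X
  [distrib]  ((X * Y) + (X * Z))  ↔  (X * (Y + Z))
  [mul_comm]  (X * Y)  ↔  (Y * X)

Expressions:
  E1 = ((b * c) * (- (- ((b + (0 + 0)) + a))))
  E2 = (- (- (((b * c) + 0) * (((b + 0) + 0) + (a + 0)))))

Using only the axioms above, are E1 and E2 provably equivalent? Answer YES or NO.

YES

1. [add_zero →] (0 + 0)  →  0;  E1 = ((b * c) * (- (- ((b + 0) + a))))
2. [add_zero →] (b + 0)  →  b;  E1 = ((b * c) * (- (- (b + a))))
3. [neg_neg →] (- (- (b + a)))  →  (b + a);  E1 = ((b * c) * (b + a))
4. [add_zero ←] (b * c)  →  ((b * c) + 0);  E1 = (((b * c) + 0) * (b + a))
5. [add_zero ←] b  →  (b + 0);  E1 = (((b * c) + 0) * ((b + 0) + a))
6. [add_zero ←] a  →  (a + 0);  E1 = (((b * c) + 0) * ((b + 0) + (a + 0)))
7. [neg_neg ←] (((b * c) + 0) * ((b + 0) + (a + 0)))  →  (- (- (((b * c) + 0) * ((b + 0) + (a + 0)))))
8. [add_zero ←] b  →  (b + 0);  this is E2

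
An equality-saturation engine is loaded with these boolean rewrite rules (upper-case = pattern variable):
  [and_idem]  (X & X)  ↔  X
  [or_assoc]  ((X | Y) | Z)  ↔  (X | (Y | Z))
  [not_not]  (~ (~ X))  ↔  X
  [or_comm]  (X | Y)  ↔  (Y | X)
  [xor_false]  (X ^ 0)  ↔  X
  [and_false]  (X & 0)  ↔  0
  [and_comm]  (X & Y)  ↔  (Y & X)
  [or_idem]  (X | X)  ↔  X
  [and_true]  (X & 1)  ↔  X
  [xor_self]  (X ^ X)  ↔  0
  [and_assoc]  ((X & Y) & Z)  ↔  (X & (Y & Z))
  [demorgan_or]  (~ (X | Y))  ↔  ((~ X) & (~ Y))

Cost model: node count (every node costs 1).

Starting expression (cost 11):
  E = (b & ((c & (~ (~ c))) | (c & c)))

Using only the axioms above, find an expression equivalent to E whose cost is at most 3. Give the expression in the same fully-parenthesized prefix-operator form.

step 1: not_not (→) rewrites (~ (~ c)) into c, now (b & ((c & c) | (c & c)))
step 2: or_idem (→) rewrites ((c & c) | (c & c)) into (c & c), now (b & (c & c))
step 3: and_idem (→) rewrites (c & c) into c, reaching cost 3 (bound 3)

(b & c)   [cost 3]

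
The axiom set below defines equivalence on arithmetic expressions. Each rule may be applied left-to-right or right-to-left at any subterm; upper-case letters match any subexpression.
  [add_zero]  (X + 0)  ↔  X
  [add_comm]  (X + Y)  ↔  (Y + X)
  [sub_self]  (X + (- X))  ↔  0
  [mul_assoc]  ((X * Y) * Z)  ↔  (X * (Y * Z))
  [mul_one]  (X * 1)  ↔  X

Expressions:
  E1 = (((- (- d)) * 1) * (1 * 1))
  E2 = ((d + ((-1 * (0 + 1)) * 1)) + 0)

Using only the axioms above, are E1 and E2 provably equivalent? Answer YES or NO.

All listed rules preserve value, hence provable equivalence implies equal values everywhere; look for a separating assignment.
d=0 gives E1 ↦ 0, E2 ↦ -1; values differ ⇒ not provably equivalent.

NO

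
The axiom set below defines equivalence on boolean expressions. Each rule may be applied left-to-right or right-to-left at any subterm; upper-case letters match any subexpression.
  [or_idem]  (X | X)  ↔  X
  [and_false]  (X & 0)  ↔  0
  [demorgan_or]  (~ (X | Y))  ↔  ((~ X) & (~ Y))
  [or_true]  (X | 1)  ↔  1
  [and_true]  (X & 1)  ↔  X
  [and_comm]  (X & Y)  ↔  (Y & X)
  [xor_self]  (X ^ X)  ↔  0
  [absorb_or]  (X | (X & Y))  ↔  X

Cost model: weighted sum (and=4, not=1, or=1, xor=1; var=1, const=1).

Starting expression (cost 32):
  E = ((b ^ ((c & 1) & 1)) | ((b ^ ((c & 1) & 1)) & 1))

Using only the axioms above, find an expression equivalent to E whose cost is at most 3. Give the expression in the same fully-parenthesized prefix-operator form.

1. [absorb_or →] ((b ^ ((c & 1) & 1)) | ((b ^ ((c & 1) & 1)) & 1))  →  (b ^ ((c & 1) & 1))
2. [and_true →] ((c & 1) & 1)  →  (c & 1);  E = (b ^ (c & 1))
3. [and_true →] (c & 1)  →  c;  cost 3 ≤ 3, done

(b ^ c)   [cost 3]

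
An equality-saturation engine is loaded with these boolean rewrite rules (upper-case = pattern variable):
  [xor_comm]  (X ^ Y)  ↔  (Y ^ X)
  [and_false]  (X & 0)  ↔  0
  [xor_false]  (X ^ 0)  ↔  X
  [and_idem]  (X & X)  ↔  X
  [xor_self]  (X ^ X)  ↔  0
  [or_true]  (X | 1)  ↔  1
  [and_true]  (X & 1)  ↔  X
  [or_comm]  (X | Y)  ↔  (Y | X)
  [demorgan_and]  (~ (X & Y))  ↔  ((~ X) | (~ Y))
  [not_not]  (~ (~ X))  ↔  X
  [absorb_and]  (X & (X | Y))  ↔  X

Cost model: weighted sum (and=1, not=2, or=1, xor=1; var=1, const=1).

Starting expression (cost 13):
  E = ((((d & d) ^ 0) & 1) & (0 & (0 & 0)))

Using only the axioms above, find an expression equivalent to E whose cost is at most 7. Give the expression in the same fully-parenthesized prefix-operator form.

((d & d) & (0 & 0))   [cost 7]

step 1: and_idem (→) rewrites (0 & 0) into 0, now ((((d & d) ^ 0) & 1) & (0 & 0))
step 2: xor_false (→) rewrites ((d & d) ^ 0) into (d & d), now (((d & d) & 1) & (0 & 0))
step 3: and_true (→) rewrites ((d & d) & 1) into (d & d), reaching cost 7 (bound 7)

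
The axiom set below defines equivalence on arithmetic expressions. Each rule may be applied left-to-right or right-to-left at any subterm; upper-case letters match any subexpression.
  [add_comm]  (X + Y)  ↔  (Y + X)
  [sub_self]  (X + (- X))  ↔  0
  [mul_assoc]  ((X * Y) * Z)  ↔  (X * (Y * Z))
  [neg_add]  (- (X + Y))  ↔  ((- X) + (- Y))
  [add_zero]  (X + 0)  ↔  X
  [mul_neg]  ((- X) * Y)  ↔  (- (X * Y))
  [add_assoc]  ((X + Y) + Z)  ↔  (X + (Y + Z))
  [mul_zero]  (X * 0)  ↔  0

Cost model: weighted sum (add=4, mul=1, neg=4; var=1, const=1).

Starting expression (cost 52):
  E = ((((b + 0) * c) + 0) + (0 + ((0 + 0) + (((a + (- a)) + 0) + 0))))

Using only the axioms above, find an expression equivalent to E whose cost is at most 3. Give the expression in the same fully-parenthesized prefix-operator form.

(b * c)   [cost 3]

(1) (a + (- a))  =[sub_self →]=  0    ⊢ ((((b + 0) * c) + 0) + (0 + ((0 + 0) + ((0 + 0) + 0))))
(2) (b + 0)  =[add_zero →]=  b    ⊢ (((b * c) + 0) + (0 + ((0 + 0) + ((0 + 0) + 0))))
(3) ((0 + 0) + 0)  =[add_zero →]=  (0 + 0)    ⊢ (((b * c) + 0) + (0 + ((0 + 0) + (0 + 0))))
(4) (0 + ((0 + 0) + (0 + 0)))  =[add_comm →]=  (((0 + 0) + (0 + 0)) + 0)    ⊢ (((b * c) + 0) + (((0 + 0) + (0 + 0)) + 0))
(5) (0 + 0)  =[add_zero →]=  0    ⊢ (((b * c) + 0) + (((0 + 0) + 0) + 0))
(6) ((b * c) + 0)  =[add_zero →]=  (b * c)    ⊢ ((b * c) + (((0 + 0) + 0) + 0))
(7) ((0 + 0) + 0)  =[add_zero →]=  (0 + 0)    ⊢ ((b * c) + ((0 + 0) + 0))
(8) ((0 + 0) + 0)  =[add_zero →]=  (0 + 0)    ⊢ ((b * c) + (0 + 0))
(9) (0 + 0)  =[add_zero →]=  0    ⊢ ((b * c) + 0)
(10) ((b * c) + 0)  =[add_zero →]=  (b * c)    ⊢ cost 3, within 3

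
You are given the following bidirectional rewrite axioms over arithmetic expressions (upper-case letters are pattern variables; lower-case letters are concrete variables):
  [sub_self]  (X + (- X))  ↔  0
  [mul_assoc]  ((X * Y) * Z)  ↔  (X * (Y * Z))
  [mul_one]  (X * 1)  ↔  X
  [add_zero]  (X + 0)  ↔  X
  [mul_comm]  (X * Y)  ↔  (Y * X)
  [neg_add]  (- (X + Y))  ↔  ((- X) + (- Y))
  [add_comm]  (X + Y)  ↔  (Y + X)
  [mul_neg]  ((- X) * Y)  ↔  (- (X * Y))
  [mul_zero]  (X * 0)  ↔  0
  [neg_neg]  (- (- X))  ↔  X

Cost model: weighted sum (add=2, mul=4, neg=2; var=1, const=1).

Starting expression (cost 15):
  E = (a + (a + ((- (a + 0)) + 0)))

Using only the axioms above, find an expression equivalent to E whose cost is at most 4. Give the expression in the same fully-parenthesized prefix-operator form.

(1) (a + 0)  =[add_zero →]=  a    ⊢ (a + (a + ((- a) + 0)))
(2) ((- a) + 0)  =[add_zero →]=  (- a)    ⊢ (a + (a + (- a)))
(3) (a + (- a))  =[sub_self →]=  0    ⊢ cost 4, within 4

(a + 0)   [cost 4]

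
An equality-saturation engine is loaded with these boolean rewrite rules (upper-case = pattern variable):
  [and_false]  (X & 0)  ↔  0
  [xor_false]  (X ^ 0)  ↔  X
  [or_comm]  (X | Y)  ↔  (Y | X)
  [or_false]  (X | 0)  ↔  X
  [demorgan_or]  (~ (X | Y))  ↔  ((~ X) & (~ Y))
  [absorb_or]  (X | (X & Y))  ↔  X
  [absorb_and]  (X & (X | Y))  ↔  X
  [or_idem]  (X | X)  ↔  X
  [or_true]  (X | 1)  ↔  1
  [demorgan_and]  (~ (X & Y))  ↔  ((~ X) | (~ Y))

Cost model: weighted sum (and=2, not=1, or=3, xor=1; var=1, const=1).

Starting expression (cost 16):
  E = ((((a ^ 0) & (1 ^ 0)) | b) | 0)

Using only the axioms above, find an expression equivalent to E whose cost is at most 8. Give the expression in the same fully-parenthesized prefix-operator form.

((a & 1) | b)   [cost 8]

(1) (a ^ 0)  =[xor_false →]=  a    ⊢ (((a & (1 ^ 0)) | b) | 0)
(2) (1 ^ 0)  =[xor_false →]=  1    ⊢ (((a & 1) | b) | 0)
(3) (((a & 1) | b) | 0)  =[or_false →]=  ((a & 1) | b)    ⊢ cost 8, within 8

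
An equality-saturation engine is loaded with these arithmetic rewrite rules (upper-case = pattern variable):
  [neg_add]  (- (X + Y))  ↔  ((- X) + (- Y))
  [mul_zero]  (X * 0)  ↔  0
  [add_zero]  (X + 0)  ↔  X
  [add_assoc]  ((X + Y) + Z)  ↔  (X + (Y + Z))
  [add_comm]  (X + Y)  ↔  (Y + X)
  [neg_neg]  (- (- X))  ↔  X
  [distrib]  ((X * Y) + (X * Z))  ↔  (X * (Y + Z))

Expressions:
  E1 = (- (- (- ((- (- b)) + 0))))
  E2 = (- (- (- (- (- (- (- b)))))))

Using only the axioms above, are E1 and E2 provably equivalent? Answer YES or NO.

(1) (- (- (- ((- (- b)) + 0))))  =[neg_neg →]=  (- ((- (- b)) + 0))
(2) ((- (- b)) + 0)  =[add_zero →]=  (- (- b))    ⊢ (- (- (- b)))
(3) b  =[neg_neg ←]=  (- (- b))    ⊢ (- (- (- (- (- b)))))
(4) (- (- b))  =[neg_neg ←]=  (- (- (- (- b))))    ⊢ E2

YES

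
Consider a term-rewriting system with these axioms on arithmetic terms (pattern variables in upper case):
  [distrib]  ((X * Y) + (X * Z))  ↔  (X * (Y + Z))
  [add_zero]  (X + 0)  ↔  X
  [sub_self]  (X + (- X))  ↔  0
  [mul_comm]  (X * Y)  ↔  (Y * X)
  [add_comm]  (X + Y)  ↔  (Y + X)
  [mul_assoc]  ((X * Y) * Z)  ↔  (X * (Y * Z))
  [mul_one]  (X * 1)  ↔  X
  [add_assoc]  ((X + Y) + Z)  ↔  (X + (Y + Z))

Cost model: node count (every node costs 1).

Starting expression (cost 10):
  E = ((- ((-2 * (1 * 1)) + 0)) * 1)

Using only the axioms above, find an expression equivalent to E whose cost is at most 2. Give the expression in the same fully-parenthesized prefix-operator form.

1. [mul_one →] ((- ((-2 * (1 * 1)) + 0)) * 1)  →  (- ((-2 * (1 * 1)) + 0))
2. [mul_one →] (1 * 1)  →  1;  E = (- ((-2 * 1) + 0))
3. [mul_one →] (-2 * 1)  →  -2;  E = (- (-2 + 0))
4. [add_zero →] (-2 + 0)  →  -2;  cost 2 ≤ 2, done

(- -2)   [cost 2]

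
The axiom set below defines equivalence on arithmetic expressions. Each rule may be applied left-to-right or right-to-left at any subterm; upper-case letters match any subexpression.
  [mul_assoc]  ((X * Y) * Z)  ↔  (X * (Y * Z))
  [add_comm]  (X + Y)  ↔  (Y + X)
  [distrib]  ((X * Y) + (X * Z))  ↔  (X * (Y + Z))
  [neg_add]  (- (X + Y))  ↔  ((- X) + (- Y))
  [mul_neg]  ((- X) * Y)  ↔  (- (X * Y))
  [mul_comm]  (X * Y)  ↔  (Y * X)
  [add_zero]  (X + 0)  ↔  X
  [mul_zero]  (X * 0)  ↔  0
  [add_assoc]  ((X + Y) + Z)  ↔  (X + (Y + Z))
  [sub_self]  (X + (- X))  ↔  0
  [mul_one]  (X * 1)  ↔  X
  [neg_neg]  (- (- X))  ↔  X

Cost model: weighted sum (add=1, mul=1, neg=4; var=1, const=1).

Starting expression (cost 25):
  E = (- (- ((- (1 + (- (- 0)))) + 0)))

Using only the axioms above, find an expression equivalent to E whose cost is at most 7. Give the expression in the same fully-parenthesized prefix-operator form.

(- (1 + 0))   [cost 7]

step 1: neg_neg (→) rewrites (- (- ((- (1 + (- (- 0)))) + 0))) into ((- (1 + (- (- 0)))) + 0)
step 2: add_zero (→) rewrites ((- (1 + (- (- 0)))) + 0) into (- (1 + (- (- 0))))
step 3: neg_neg (→) rewrites (- (- 0)) into 0, reaching cost 7 (bound 7)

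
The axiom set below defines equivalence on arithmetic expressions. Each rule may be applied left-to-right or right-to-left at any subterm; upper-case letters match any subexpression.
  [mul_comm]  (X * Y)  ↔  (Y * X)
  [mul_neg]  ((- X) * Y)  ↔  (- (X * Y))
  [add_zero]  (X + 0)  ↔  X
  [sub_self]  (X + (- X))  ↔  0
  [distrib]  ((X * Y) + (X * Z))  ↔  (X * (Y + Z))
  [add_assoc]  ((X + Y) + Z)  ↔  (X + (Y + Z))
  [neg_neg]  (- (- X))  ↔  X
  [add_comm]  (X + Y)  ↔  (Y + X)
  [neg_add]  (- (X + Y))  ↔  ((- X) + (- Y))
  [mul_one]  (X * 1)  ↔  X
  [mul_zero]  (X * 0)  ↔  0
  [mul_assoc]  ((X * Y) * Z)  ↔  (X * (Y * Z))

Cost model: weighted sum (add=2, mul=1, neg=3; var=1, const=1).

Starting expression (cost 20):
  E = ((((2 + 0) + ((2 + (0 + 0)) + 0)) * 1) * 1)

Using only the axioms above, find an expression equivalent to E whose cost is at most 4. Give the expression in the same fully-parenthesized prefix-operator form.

1. [mul_one →] (((2 + 0) + ((2 + (0 + 0)) + 0)) * 1)  →  ((2 + 0) + ((2 + (0 + 0)) + 0));  E = (((2 + 0) + ((2 + (0 + 0)) + 0)) * 1)
2. [add_zero →] (0 + 0)  →  0;  E = (((2 + 0) + ((2 + 0) + 0)) * 1)
3. [add_zero →] (2 + 0)  →  2;  E = (((2 + 0) + (2 + 0)) * 1)
4. [mul_one →] (((2 + 0) + (2 + 0)) * 1)  →  ((2 + 0) + (2 + 0))
5. [add_zero →] (2 + 0)  →  2;  E = (2 + (2 + 0))
6. [add_zero →] (2 + 0)  →  2;  cost 4 ≤ 4, done

(2 + 2)   [cost 4]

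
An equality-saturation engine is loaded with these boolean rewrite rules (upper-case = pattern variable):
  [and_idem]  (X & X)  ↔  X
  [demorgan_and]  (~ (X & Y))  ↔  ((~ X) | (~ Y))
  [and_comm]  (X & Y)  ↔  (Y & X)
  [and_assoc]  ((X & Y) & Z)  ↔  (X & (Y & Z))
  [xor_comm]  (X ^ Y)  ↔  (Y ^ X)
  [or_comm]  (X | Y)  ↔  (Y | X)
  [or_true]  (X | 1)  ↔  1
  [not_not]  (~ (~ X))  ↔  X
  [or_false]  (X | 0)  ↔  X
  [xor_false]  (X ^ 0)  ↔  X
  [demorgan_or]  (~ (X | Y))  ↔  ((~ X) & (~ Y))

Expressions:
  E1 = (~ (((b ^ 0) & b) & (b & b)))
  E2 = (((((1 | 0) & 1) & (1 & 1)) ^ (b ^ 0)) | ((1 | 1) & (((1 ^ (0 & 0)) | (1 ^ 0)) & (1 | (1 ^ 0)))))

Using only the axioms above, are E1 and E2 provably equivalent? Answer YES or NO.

NO

All listed rules preserve value, hence provable equivalence implies equal values everywhere; look for a separating assignment.
b=1 gives E1 ↦ 0, E2 ↦ 1; values differ ⇒ not provably equivalent.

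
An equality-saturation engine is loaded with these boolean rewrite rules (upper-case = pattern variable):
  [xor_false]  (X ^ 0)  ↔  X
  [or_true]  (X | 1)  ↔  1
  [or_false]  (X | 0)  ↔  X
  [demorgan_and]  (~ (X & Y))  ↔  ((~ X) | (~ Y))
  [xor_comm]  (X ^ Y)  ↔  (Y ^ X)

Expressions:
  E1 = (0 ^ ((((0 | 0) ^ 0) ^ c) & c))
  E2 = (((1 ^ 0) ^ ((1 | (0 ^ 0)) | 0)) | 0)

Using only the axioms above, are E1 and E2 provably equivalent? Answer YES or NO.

All listed rules preserve value, hence provable equivalence implies equal values everywhere; look for a separating assignment.
c=1 gives E1 ↦ 1, E2 ↦ 0; values differ ⇒ not provably equivalent.

NO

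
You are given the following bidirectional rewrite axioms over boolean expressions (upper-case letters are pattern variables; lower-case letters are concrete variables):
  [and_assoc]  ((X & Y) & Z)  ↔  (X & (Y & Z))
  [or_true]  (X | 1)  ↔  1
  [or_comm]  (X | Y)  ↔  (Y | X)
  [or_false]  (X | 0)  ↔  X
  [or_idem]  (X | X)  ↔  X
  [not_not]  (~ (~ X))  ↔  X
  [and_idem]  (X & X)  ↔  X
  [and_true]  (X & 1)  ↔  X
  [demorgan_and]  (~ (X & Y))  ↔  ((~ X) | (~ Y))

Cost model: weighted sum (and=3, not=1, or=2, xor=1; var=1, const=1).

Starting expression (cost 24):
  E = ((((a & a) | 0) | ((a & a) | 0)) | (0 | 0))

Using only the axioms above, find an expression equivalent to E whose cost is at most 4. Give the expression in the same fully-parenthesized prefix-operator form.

(1) (((a & a) | 0) | ((a & a) | 0))  =[or_idem →]=  ((a & a) | 0)    ⊢ (((a & a) | 0) | (0 | 0))
(2) (0 | 0)  =[or_idem →]=  0    ⊢ (((a & a) | 0) | 0)
(3) (((a & a) | 0) | 0)  =[or_false →]=  ((a & a) | 0)
(4) (a & a)  =[and_idem →]=  a    ⊢ cost 4, within 4

(a | 0)   [cost 4]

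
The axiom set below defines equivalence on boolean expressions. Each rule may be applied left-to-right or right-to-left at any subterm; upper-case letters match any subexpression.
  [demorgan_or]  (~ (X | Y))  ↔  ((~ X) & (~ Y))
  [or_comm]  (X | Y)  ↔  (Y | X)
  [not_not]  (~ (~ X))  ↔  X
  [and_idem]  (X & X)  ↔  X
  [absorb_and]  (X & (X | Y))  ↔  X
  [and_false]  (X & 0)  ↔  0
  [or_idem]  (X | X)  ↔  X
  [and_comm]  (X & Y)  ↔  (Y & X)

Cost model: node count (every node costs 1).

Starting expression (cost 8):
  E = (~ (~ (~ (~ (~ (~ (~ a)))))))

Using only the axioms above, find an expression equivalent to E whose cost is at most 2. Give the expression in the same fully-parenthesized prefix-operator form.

(~ a)   [cost 2]

(1) (~ (~ a))  =[not_not →]=  a    ⊢ (~ (~ (~ (~ (~ a)))))
(2) (~ (~ a))  =[not_not →]=  a    ⊢ (~ (~ (~ a)))
(3) (~ (~ a))  =[not_not →]=  a    ⊢ cost 2, within 2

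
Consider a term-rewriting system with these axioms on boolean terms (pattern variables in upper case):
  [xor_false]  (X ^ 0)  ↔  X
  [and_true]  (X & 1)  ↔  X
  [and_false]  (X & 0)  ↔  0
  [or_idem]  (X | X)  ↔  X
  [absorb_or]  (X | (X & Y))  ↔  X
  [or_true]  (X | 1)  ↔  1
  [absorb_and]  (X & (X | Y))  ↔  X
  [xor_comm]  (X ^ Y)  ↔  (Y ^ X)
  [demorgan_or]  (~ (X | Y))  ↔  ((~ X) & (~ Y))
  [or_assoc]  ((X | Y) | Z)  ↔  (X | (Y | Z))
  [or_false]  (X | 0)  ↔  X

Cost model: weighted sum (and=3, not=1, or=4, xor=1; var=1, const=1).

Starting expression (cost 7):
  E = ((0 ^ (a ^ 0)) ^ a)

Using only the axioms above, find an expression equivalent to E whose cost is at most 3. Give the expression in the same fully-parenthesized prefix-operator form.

(a ^ a)   [cost 3]

(1) (a ^ 0)  =[xor_false →]=  a    ⊢ ((0 ^ a) ^ a)
(2) (0 ^ a)  =[xor_comm →]=  (a ^ 0)    ⊢ ((a ^ 0) ^ a)
(3) (a ^ 0)  =[xor_false →]=  a    ⊢ cost 3, within 3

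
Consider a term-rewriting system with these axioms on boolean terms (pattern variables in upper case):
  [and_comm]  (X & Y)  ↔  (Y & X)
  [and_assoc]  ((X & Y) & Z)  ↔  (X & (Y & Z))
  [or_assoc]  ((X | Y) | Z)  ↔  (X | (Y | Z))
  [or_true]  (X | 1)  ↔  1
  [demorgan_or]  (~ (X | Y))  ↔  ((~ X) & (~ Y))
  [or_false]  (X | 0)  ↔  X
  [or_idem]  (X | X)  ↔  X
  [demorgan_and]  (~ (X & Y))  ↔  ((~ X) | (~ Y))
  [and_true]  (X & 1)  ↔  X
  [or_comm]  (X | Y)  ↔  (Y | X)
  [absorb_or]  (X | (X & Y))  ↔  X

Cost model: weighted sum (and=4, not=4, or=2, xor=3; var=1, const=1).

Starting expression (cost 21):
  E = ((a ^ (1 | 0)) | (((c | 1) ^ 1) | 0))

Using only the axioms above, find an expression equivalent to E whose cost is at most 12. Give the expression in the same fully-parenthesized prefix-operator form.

1. [or_false →] (1 | 0)  →  1;  E = ((a ^ 1) | (((c | 1) ^ 1) | 0))
2. [or_false →] (((c | 1) ^ 1) | 0)  →  ((c | 1) ^ 1);  E = ((a ^ 1) | ((c | 1) ^ 1))
3. [or_true →] (c | 1)  →  1;  cost 12 ≤ 12, done

((a ^ 1) | (1 ^ 1))   [cost 12]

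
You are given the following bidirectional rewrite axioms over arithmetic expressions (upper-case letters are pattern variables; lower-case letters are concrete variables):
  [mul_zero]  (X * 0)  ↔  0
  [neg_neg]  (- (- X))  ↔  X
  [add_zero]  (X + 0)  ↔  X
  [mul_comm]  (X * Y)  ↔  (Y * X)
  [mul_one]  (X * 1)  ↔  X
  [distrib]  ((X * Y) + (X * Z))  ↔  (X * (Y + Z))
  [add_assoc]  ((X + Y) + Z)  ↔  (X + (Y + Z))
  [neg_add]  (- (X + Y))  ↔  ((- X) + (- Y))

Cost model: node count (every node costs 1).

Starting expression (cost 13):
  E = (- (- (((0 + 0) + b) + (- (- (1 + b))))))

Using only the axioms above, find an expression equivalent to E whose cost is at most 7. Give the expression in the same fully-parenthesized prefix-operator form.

((0 + b) + (1 + b))   [cost 7]

step 1: add_zero (→) rewrites (0 + 0) into 0, now (- (- ((0 + b) + (- (- (1 + b))))))
step 2: neg_neg (→) rewrites (- (- ((0 + b) + (- (- (1 + b)))))) into ((0 + b) + (- (- (1 + b))))
step 3: neg_neg (→) rewrites (- (- (1 + b))) into (1 + b), reaching cost 7 (bound 7)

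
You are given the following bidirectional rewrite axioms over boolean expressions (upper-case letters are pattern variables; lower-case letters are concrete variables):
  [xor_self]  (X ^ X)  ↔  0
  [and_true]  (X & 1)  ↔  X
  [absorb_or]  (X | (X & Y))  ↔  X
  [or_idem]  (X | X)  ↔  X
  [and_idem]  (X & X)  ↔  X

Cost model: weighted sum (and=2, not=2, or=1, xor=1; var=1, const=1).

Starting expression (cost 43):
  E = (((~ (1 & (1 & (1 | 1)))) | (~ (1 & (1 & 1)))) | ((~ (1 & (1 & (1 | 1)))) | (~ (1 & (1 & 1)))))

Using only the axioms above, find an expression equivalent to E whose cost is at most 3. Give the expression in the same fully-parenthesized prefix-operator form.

(1) (((~ (1 & (1 & (1 | 1)))) | (~ (1 & (1 & 1)))) | ((~ (1 & (1 & (1 | 1)))) | (~ (1 & (1 & 1)))))  =[or_idem →]=  ((~ (1 & (1 & (1 | 1)))) | (~ (1 & (1 & 1))))
(2) (1 | 1)  =[or_idem →]=  1    ⊢ ((~ (1 & (1 & 1))) | (~ (1 & (1 & 1))))
(3) ((~ (1 & (1 & 1))) | (~ (1 & (1 & 1))))  =[or_idem →]=  (~ (1 & (1 & 1)))
(4) (1 & 1)  =[and_true →]=  1    ⊢ (~ (1 & 1))
(5) (1 & 1)  =[and_true →]=  1    ⊢ cost 3, within 3

(~ 1)   [cost 3]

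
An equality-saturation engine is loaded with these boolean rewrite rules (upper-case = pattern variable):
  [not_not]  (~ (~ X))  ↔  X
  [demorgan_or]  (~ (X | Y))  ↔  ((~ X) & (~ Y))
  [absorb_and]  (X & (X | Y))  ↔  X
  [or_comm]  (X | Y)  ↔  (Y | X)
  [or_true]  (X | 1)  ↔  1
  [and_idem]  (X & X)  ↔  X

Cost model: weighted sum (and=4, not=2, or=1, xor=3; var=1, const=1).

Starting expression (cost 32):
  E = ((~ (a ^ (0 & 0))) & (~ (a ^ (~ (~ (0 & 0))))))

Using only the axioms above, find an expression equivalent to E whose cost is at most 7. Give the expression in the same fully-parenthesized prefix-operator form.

step 1: not_not (→) rewrites (~ (~ (0 & 0))) into (0 & 0), now ((~ (a ^ (0 & 0))) & (~ (a ^ (0 & 0))))
step 2: and_idem (→) rewrites ((~ (a ^ (0 & 0))) & (~ (a ^ (0 & 0)))) into (~ (a ^ (0 & 0)))
step 3: and_idem (→) rewrites (0 & 0) into 0, reaching cost 7 (bound 7)

(~ (a ^ 0))   [cost 7]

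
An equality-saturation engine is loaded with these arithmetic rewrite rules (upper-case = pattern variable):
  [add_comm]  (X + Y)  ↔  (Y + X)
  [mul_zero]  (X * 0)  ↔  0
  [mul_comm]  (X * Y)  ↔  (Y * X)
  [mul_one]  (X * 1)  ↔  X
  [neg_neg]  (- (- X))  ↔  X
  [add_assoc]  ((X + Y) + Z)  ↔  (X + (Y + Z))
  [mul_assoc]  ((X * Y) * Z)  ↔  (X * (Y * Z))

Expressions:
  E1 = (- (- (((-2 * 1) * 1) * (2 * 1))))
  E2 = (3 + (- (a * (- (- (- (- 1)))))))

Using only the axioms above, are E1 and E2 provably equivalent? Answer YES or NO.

The axioms are sound identities: if E1 ↔* E2 then E1 and E2 evaluate identically under any assignment.
Under a=0: E1 evaluates to -4, E2 to 3. Distinct ⇒ no rewrite sequence connects them.

NO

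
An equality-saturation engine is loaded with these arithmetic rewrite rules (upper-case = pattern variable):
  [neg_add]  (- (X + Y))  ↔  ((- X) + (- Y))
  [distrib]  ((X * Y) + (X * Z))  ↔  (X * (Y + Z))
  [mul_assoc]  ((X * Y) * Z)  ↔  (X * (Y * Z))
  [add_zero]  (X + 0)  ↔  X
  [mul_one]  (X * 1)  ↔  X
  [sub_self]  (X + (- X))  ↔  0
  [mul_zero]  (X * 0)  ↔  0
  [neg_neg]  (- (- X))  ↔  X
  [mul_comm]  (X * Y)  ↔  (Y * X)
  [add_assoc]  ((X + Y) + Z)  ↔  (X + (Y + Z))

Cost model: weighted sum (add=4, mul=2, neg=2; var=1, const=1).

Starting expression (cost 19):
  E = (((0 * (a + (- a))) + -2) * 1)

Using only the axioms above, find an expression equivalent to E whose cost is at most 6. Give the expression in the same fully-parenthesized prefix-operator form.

step 1: sub_self (→) rewrites (a + (- a)) into 0, now (((0 * 0) + -2) * 1)
step 2: mul_zero (→) rewrites (0 * 0) into 0, now ((0 + -2) * 1)
step 3: mul_one (→) rewrites ((0 + -2) * 1) into (0 + -2), reaching cost 6 (bound 6)

(0 + -2)   [cost 6]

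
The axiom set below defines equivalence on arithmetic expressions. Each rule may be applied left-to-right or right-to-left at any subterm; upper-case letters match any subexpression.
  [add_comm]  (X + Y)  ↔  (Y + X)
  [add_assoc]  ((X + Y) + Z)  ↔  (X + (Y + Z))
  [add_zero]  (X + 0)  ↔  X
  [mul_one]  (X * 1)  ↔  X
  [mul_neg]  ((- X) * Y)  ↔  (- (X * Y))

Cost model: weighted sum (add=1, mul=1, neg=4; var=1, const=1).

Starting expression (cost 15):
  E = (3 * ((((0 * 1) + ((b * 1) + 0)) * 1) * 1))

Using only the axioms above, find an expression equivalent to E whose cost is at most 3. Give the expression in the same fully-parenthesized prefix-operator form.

(3 * b)   [cost 3]

step 1: add_zero (→) rewrites ((b * 1) + 0) into (b * 1), now (3 * ((((0 * 1) + (b * 1)) * 1) * 1))
step 2: mul_one (→) rewrites (0 * 1) into 0, now (3 * (((0 + (b * 1)) * 1) * 1))
step 3: mul_one (→) rewrites (b * 1) into b, now (3 * (((0 + b) * 1) * 1))
step 4: mul_one (→) rewrites (((0 + b) * 1) * 1) into ((0 + b) * 1), now (3 * ((0 + b) * 1))
step 5: mul_one (→) rewrites ((0 + b) * 1) into (0 + b), now (3 * (0 + b))
step 6: add_comm (→) rewrites (0 + b) into (b + 0), now (3 * (b + 0))
step 7: add_zero (→) rewrites (b + 0) into b, reaching cost 3 (bound 3)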